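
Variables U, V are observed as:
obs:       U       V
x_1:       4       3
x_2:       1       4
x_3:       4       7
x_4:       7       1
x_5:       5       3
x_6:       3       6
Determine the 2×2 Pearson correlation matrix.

Step 1 — column means:
  mean(U) = (4 + 1 + 4 + 7 + 5 + 3) / 6 = 24/6 = 4
  mean(V) = (3 + 4 + 7 + 1 + 3 + 6) / 6 = 24/6 = 4

Step 2 — sample variances and covariances s[i,j] = (1/(n-1)) · Σ_k (x_{k,i} - mean_i) · (x_{k,j} - mean_j), with n-1 = 5:
  s[U,U] = ((0)·(0) + (-3)·(-3) + (0)·(0) + (3)·(3) + (1)·(1) + (-1)·(-1)) / 5 = 20/5 = 4
  s[U,V] = ((0)·(-1) + (-3)·(0) + (0)·(3) + (3)·(-3) + (1)·(-1) + (-1)·(2)) / 5 = -12/5 = -2.4
  s[V,V] = ((-1)·(-1) + (0)·(0) + (3)·(3) + (-3)·(-3) + (-1)·(-1) + (2)·(2)) / 5 = 24/5 = 4.8
  Sample standard deviations s_i = √(s[i,i]):
  s(U) = √(4) = 2
  s(V) = √(4.8) = 2.1909

Step 3 — r_{ij} = s_{ij} / (s_i · s_j):
  r[U,U] = 1 (diagonal).
  r[U,V] = -2.4 / (2 · 2.1909) = -2.4 / 4.3818 = -0.5477
  r[V,V] = 1 (diagonal).

R is symmetric with unit diagonal. Assembling:

R = [[1, -0.5477],
 [-0.5477, 1]]


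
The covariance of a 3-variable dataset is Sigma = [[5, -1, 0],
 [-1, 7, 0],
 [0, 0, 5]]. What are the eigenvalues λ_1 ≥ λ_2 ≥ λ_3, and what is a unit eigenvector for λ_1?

Step 1 — characteristic polynomial p(λ) = det(λI - Sigma) = λ³ - tr·λ² + c_1·λ - det, where tr = trace, c_1 = sum of the principal 2×2 minors, det = det(Sigma):
  tr = 5 + 7 + 5 = 17,
  c_1 = (5·7 - (-1)²) + (5·5 - (0)²) + (7·5 - (0)²) = 34 + 25 + 35 = 94,
  det = 5·(7·5 - (0)²) - (-1)·((-1)·5 - (0)·(0)) + (0)·((-1)·(0) - 7·(0)) = 5·(35) - (-1)·(-5) + (0)·(0) = 170.
  So p(λ) = λ³ - 17λ² + 94λ - 170.
Step 2 — look for an integer root (rational root theorem: any rational root is an integer divisor of 170). Testing λ = 5:
  p(5) = 125 - 425 + 470 - 170 = 0  ✓
  Dividing out (λ - 5): p(λ) = (λ - 5)(λ² - 12λ + 34).
Step 3 — remaining eigenvalues from the quadratic λ² - 12λ + 34 = 0:
  Δ = 12² - 4·34 = 144 - 136 = 8,  λ = (12 ± √8)/2 = (12 ± 2.8284)/2 ≈ 7.4142 or 4.5858.
  Sorted: λ_1 = 7.4142,  λ_2 = 5,  λ_3 = 4.5858  (check: sum = 17 = tr ✓).

Step 4 — unit eigenvector for λ_1 ≈ 7.4142: v spans the null space of (Sigma - λ_1 I), whose rows are
  r_1 = (-2.4142, -1, 0),  r_2 = (-1, -0.4142, 0),  r_3 = (0, 0, -2.4142).
  v is orthogonal to every row, so take v ∝ r_1 × r_3 = ((-1)·(-2.4142) - (0)·(0), (0)·(0) - (-2.4142)·(-2.4142), (-2.4142)·(0) - (-1)·(0)) ≈ (2.4142, -5.8284, 0).
  Let u = (2.4142, -5.8284, 0).
  ||u|| = √((2.4142)² + (-5.8284)² + (0)²) = √(39.799) ≈ 6.3086,  v_1 = u/||u|| ≈ (0.3827, -0.9239, 0) (||v_1|| = 1).

λ_1 = 7.4142,  λ_2 = 5,  λ_3 = 4.5858;  v_1 ≈ (0.3827, -0.9239, 0)


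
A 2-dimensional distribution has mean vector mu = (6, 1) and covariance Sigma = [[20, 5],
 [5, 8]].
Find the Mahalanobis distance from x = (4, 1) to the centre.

Step 1 — centre the observation: (x - mu) = (-2, 0).

Step 2 — invert Sigma. det(Sigma) = 20·8 - (5)² = 135.
  Sigma^{-1} = (1/det) · [[d, -b], [-b, a]] = [[0.0593, -0.037],
 [-0.037, 0.1481]].

Step 3 — form the quadratic (x - mu)^T · Sigma^{-1} · (x - mu):
  Sigma^{-1} · (x - mu) = (-0.1185, 0.0741).
  (x - mu)^T · [Sigma^{-1} · (x - mu)] = (-2)·(-0.1185) + (0)·(0.0741) = 0.237.

Step 4 — take square root: d = √(0.237) ≈ 0.4869.

d(x, mu) = √(0.237) ≈ 0.4869


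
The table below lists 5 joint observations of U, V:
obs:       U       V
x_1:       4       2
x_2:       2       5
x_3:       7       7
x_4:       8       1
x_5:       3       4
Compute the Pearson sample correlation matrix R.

Step 1 — column means:
  mean(U) = (4 + 2 + 7 + 8 + 3) / 5 = 24/5 = 4.8
  mean(V) = (2 + 5 + 7 + 1 + 4) / 5 = 19/5 = 3.8

Step 2 — sample variances and covariances s[i,j] = (1/(n-1)) · Σ_k (x_{k,i} - mean_i) · (x_{k,j} - mean_j), with n-1 = 4:
  s[U,U] = ((-0.8)·(-0.8) + (-2.8)·(-2.8) + (2.2)·(2.2) + (3.2)·(3.2) + (-1.8)·(-1.8)) / 4 = 26.8/4 = 6.7
  s[U,V] = ((-0.8)·(-1.8) + (-2.8)·(1.2) + (2.2)·(3.2) + (3.2)·(-2.8) + (-1.8)·(0.2)) / 4 = -4.2/4 = -1.05
  s[V,V] = ((-1.8)·(-1.8) + (1.2)·(1.2) + (3.2)·(3.2) + (-2.8)·(-2.8) + (0.2)·(0.2)) / 4 = 22.8/4 = 5.7
  Sample standard deviations s_i = √(s[i,i]):
  s(U) = √(6.7) = 2.5884
  s(V) = √(5.7) = 2.3875

Step 3 — r_{ij} = s_{ij} / (s_i · s_j):
  r[U,U] = 1 (diagonal).
  r[U,V] = -1.05 / (2.5884 · 2.3875) = -1.05 / 6.1798 = -0.1699
  r[V,V] = 1 (diagonal).

R is symmetric with unit diagonal. Assembling:

R = [[1, -0.1699],
 [-0.1699, 1]]


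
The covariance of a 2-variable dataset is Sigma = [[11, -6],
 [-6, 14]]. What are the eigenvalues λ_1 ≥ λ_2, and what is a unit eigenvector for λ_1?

Step 1 — characteristic polynomial of 2×2 Sigma:
  det(Sigma - λI) = λ² - trace · λ + det = 0.
  trace = 11 + 14 = 25, det = 11·14 - (-6)² = 118.
Step 2 — discriminant:
  Δ = trace² - 4·det = 625 - 472 = 153.
Step 3 — eigenvalues:
  λ = (trace ± √Δ)/2 = (25 ± 12.3693)/2,
  λ_1 = 18.6847,  λ_2 = 6.3153.

Step 4 — unit eigenvector for λ_1: solve (Sigma - λ_1 I)v = 0. First row:
  (11 - 18.6847)·v_x + (-6)·v_y = 0, i.e. (-7.6847)·v_x + (-6)·v_y = 0,
  so v ∝ (b, λ_1 - a) = (-6, 7.6847); multiply by -1 so the first entry is positive: u = (6, -7.6847).
  ||u|| = √((6)² + (-7.6847)²) = √(95.054) ≈ 9.7496,
  v_1 = u/||u|| ≈ (0.6154, -0.7882) (||v_1|| = 1).

λ_1 = 18.6847,  λ_2 = 6.3153;  v_1 ≈ (0.6154, -0.7882)


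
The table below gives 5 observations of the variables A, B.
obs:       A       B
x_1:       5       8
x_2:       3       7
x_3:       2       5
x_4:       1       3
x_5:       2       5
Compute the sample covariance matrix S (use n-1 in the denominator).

Step 1 — column means:
  mean(A) = (5 + 3 + 2 + 1 + 2) / 5 = 13/5 = 2.6
  mean(B) = (8 + 7 + 5 + 3 + 5) / 5 = 28/5 = 5.6

Step 2 — sample covariance S[i,j] = (1/(n-1)) · Σ_k (x_{k,i} - mean_i) · (x_{k,j} - mean_j), with n-1 = 4.
  S[A,A] = ((2.4)·(2.4) + (0.4)·(0.4) + (-0.6)·(-0.6) + (-1.6)·(-1.6) + (-0.6)·(-0.6)) / 4 = 9.2/4 = 2.3
  S[A,B] = ((2.4)·(2.4) + (0.4)·(1.4) + (-0.6)·(-0.6) + (-1.6)·(-2.6) + (-0.6)·(-0.6)) / 4 = 11.2/4 = 2.8
  S[B,B] = ((2.4)·(2.4) + (1.4)·(1.4) + (-0.6)·(-0.6) + (-2.6)·(-2.6) + (-0.6)·(-0.6)) / 4 = 15.2/4 = 3.8

S is symmetric (S[j,i] = S[i,j]). Assembling:

S = [[2.3, 2.8],
 [2.8, 3.8]]


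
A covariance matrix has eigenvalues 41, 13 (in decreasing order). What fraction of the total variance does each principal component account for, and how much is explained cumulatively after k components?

Step 1 — total variance = trace(Sigma) = Σ λ_i = 41 + 13 = 54.

Step 2 — fraction explained by component i = λ_i / Σ λ:
  PC1: 41/54 = 0.7593
  PC2: 13/54 = 0.2407

Step 3 — cumulative fraction after k components = (λ_1 + ... + λ_k) / Σ λ:
  k = 1: 41/54 = 0.7593
  k = 2: (41 + 13)/54 = 54/54 = 1

Summary (fraction, with percent):

explained: PC1 0.7593 (75.93%), PC2 0.2407 (24.07%);  cumulative: 0.7593, 1


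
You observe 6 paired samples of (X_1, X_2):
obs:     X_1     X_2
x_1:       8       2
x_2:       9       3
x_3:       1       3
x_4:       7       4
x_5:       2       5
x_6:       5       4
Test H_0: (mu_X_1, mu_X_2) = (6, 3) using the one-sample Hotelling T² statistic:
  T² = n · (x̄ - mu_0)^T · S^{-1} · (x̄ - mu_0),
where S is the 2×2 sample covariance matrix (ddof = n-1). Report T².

Step 1 — sample mean vector:
  mean(X_1) = (8 + 9 + 1 + 7 + 2 + 5) / 6 = 32/6 = 5.3333
  mean(X_2) = (2 + 3 + 3 + 4 + 5 + 4) / 6 = 21/6 = 3.5
  x̄ = (5.3333, 3.5),  deviation x̄ - mu_0 = (5.3333, 3.5) - (6, 3) = (-0.6667, 0.5).

Step 2 — sample covariance matrix, S[i,j] = (1/(n-1)) · Σ_k (x_{k,i} - mean_i) · (x_{k,j} - mean_j), divisor n-1 = 5:
  S[X_1,X_1] = ((2.6667)·(2.6667) + (3.6667)·(3.6667) + (-4.3333)·(-4.3333) + (1.6667)·(1.6667) + (-3.3333)·(-3.3333) + (-0.3333)·(-0.3333)) / 5 = 53.3333/5 = 10.6667
  S[X_1,X_2] = ((2.6667)·(-1.5) + (3.6667)·(-0.5) + (-4.3333)·(-0.5) + (1.6667)·(0.5) + (-3.3333)·(1.5) + (-0.3333)·(0.5)) / 5 = -8/5 = -1.6
  S[X_2,X_2] = ((-1.5)·(-1.5) + (-0.5)·(-0.5) + (-0.5)·(-0.5) + (0.5)·(0.5) + (1.5)·(1.5) + (0.5)·(0.5)) / 5 = 5.5/5 = 1.1
  S = [[10.6667, -1.6],
 [-1.6, 1.1]].

Step 3 — invert S. det(S) = 10.6667·1.1 - (-1.6)² = 9.1733.
  S^{-1} = (1/det) · [[d, -b], [-b, a]] = [[0.1199, 0.1744],
 [0.1744, 1.1628]].

Step 4 — quadratic form (x̄ - mu_0)^T · S^{-1} · (x̄ - mu_0):
  S^{-1} · (x̄ - mu_0) = (0.0073, 0.4651),
  (x̄ - mu_0)^T · [...] = (-0.6667)·(0.0073) + (0.5)·(0.4651) = 0.2277.

Step 5 — scale by n: T² = 6 · 0.2277 = 1.3663.

T² ≈ 1.3663


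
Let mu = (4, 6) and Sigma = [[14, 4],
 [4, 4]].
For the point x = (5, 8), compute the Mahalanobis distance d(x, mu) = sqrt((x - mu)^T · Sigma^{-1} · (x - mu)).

Step 1 — centre the observation: (x - mu) = (1, 2).

Step 2 — invert Sigma. det(Sigma) = 14·4 - (4)² = 40.
  Sigma^{-1} = (1/det) · [[d, -b], [-b, a]] = [[0.1, -0.1],
 [-0.1, 0.35]].

Step 3 — form the quadratic (x - mu)^T · Sigma^{-1} · (x - mu):
  Sigma^{-1} · (x - mu) = (-0.1, 0.6).
  (x - mu)^T · [Sigma^{-1} · (x - mu)] = (1)·(-0.1) + (2)·(0.6) = 1.1.

Step 4 — take square root: d = √(1.1) ≈ 1.0488.

d(x, mu) = √(1.1) ≈ 1.0488


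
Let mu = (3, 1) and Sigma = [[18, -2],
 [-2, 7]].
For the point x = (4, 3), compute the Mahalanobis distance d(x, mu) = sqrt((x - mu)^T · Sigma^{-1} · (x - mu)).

Step 1 — centre the observation: (x - mu) = (1, 2).

Step 2 — invert Sigma. det(Sigma) = 18·7 - (-2)² = 122.
  Sigma^{-1} = (1/det) · [[d, -b], [-b, a]] = [[0.0574, 0.0164],
 [0.0164, 0.1475]].

Step 3 — form the quadratic (x - mu)^T · Sigma^{-1} · (x - mu):
  Sigma^{-1} · (x - mu) = (0.0902, 0.3115).
  (x - mu)^T · [Sigma^{-1} · (x - mu)] = (1)·(0.0902) + (2)·(0.3115) = 0.7131.

Step 4 — take square root: d = √(0.7131) ≈ 0.8445.

d(x, mu) = √(0.7131) ≈ 0.8445


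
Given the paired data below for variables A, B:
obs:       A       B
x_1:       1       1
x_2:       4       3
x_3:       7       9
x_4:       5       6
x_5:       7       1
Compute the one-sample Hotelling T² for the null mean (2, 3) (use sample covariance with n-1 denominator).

Step 1 — sample mean vector:
  mean(A) = (1 + 4 + 7 + 5 + 7) / 5 = 24/5 = 4.8
  mean(B) = (1 + 3 + 9 + 6 + 1) / 5 = 20/5 = 4
  x̄ = (4.8, 4),  deviation x̄ - mu_0 = (4.8, 4) - (2, 3) = (2.8, 1).

Step 2 — sample covariance matrix, S[i,j] = (1/(n-1)) · Σ_k (x_{k,i} - mean_i) · (x_{k,j} - mean_j), divisor n-1 = 4:
  S[A,A] = ((-3.8)·(-3.8) + (-0.8)·(-0.8) + (2.2)·(2.2) + (0.2)·(0.2) + (2.2)·(2.2)) / 4 = 24.8/4 = 6.2
  S[A,B] = ((-3.8)·(-3) + (-0.8)·(-1) + (2.2)·(5) + (0.2)·(2) + (2.2)·(-3)) / 4 = 17/4 = 4.25
  S[B,B] = ((-3)·(-3) + (-1)·(-1) + (5)·(5) + (2)·(2) + (-3)·(-3)) / 4 = 48/4 = 12
  S = [[6.2, 4.25],
 [4.25, 12]].

Step 3 — invert S. det(S) = 6.2·12 - (4.25)² = 56.3375.
  S^{-1} = (1/det) · [[d, -b], [-b, a]] = [[0.213, -0.0754],
 [-0.0754, 0.1101]].

Step 4 — quadratic form (x̄ - mu_0)^T · S^{-1} · (x̄ - mu_0):
  S^{-1} · (x̄ - mu_0) = (0.521, -0.1012),
  (x̄ - mu_0)^T · [...] = (2.8)·(0.521) + (1)·(-0.1012) = 1.3575.

Step 5 — scale by n: T² = 5 · 1.3575 = 6.7877.

T² ≈ 6.7877


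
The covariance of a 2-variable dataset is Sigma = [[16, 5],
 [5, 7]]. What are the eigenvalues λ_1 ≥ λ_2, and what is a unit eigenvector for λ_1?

Step 1 — characteristic polynomial of 2×2 Sigma:
  det(Sigma - λI) = λ² - trace · λ + det = 0.
  trace = 16 + 7 = 23, det = 16·7 - (5)² = 87.
Step 2 — discriminant:
  Δ = trace² - 4·det = 529 - 348 = 181.
Step 3 — eigenvalues:
  λ = (trace ± √Δ)/2 = (23 ± 13.4536)/2,
  λ_1 = 18.2268,  λ_2 = 4.7732.

Step 4 — unit eigenvector for λ_1: solve (Sigma - λ_1 I)v = 0. First row:
  (16 - 18.2268)·v_x + (5)·v_y = 0, i.e. (-2.2268)·v_x + (5)·v_y = 0,
  so v ∝ (b, λ_1 - a) = (5, 2.2268) = u.
  ||u|| = √((5)² + (2.2268)²) = √(29.9587) ≈ 5.4735,
  v_1 = u/||u|| ≈ (0.9135, 0.4068) (||v_1|| = 1).

λ_1 = 18.2268,  λ_2 = 4.7732;  v_1 ≈ (0.9135, 0.4068)


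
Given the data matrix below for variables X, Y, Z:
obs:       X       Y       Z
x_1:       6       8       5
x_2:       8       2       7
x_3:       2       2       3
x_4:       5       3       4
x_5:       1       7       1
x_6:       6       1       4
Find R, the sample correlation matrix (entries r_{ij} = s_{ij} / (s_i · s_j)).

Step 1 — column means:
  mean(X) = (6 + 8 + 2 + 5 + 1 + 6) / 6 = 28/6 = 4.6667
  mean(Y) = (8 + 2 + 2 + 3 + 7 + 1) / 6 = 23/6 = 3.8333
  mean(Z) = (5 + 7 + 3 + 4 + 1 + 4) / 6 = 24/6 = 4

Step 2 — sample variances and covariances s[i,j] = (1/(n-1)) · Σ_k (x_{k,i} - mean_i) · (x_{k,j} - mean_j), with n-1 = 5:
  s[X,X] = ((1.3333)·(1.3333) + (3.3333)·(3.3333) + (-2.6667)·(-2.6667) + (0.3333)·(0.3333) + (-3.6667)·(-3.6667) + (1.3333)·(1.3333)) / 5 = 35.3333/5 = 7.0667
  s[X,Y] = ((1.3333)·(4.1667) + (3.3333)·(-1.8333) + (-2.6667)·(-1.8333) + (0.3333)·(-0.8333) + (-3.6667)·(3.1667) + (1.3333)·(-2.8333)) / 5 = -11.3333/5 = -2.2667
  s[X,Z] = ((1.3333)·(1) + (3.3333)·(3) + (-2.6667)·(-1) + (0.3333)·(0) + (-3.6667)·(-3) + (1.3333)·(0)) / 5 = 25/5 = 5
  s[Y,Y] = ((4.1667)·(4.1667) + (-1.8333)·(-1.8333) + (-1.8333)·(-1.8333) + (-0.8333)·(-0.8333) + (3.1667)·(3.1667) + (-2.8333)·(-2.8333)) / 5 = 42.8333/5 = 8.5667
  s[Y,Z] = ((4.1667)·(1) + (-1.8333)·(3) + (-1.8333)·(-1) + (-0.8333)·(0) + (3.1667)·(-3) + (-2.8333)·(0)) / 5 = -9/5 = -1.8
  s[Z,Z] = ((1)·(1) + (3)·(3) + (-1)·(-1) + (0)·(0) + (-3)·(-3) + (0)·(0)) / 5 = 20/5 = 4
  Sample standard deviations s_i = √(s[i,i]):
  s(X) = √(7.0667) = 2.6583
  s(Y) = √(8.5667) = 2.9269
  s(Z) = √(4) = 2

Step 3 — r_{ij} = s_{ij} / (s_i · s_j):
  r[X,X] = 1 (diagonal).
  r[X,Y] = -2.2667 / (2.6583 · 2.9269) = -2.2667 / 7.7806 = -0.2913
  r[X,Z] = 5 / (2.6583 · 2) = 5 / 5.3166 = 0.9404
  r[Y,Y] = 1 (diagonal).
  r[Y,Z] = -1.8 / (2.9269 · 2) = -1.8 / 5.8538 = -0.3075
  r[Z,Z] = 1 (diagonal).

R is symmetric with unit diagonal. Assembling:

R = [[1, -0.2913, 0.9404],
 [-0.2913, 1, -0.3075],
 [0.9404, -0.3075, 1]]


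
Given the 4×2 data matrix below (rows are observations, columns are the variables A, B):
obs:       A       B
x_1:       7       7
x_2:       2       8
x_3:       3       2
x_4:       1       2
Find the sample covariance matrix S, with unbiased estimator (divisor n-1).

Step 1 — column means:
  mean(A) = (7 + 2 + 3 + 1) / 4 = 13/4 = 3.25
  mean(B) = (7 + 8 + 2 + 2) / 4 = 19/4 = 4.75

Step 2 — sample covariance S[i,j] = (1/(n-1)) · Σ_k (x_{k,i} - mean_i) · (x_{k,j} - mean_j), with n-1 = 3.
  S[A,A] = ((3.75)·(3.75) + (-1.25)·(-1.25) + (-0.25)·(-0.25) + (-2.25)·(-2.25)) / 3 = 20.75/3 = 6.9167
  S[A,B] = ((3.75)·(2.25) + (-1.25)·(3.25) + (-0.25)·(-2.75) + (-2.25)·(-2.75)) / 3 = 11.25/3 = 3.75
  S[B,B] = ((2.25)·(2.25) + (3.25)·(3.25) + (-2.75)·(-2.75) + (-2.75)·(-2.75)) / 3 = 30.75/3 = 10.25

S is symmetric (S[j,i] = S[i,j]). Assembling:

S = [[6.9167, 3.75],
 [3.75, 10.25]]


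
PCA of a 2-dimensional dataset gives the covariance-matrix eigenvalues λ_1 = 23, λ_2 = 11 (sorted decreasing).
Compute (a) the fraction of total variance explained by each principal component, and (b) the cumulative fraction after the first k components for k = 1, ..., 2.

Step 1 — total variance = trace(Sigma) = Σ λ_i = 23 + 11 = 34.

Step 2 — fraction explained by component i = λ_i / Σ λ:
  PC1: 23/34 = 0.6765
  PC2: 11/34 = 0.3235

Step 3 — cumulative fraction after k components = (λ_1 + ... + λ_k) / Σ λ:
  k = 1: 23/34 = 0.6765
  k = 2: (23 + 11)/34 = 34/34 = 1

Summary (fraction, with percent):

explained: PC1 0.6765 (67.65%), PC2 0.3235 (32.35%);  cumulative: 0.6765, 1


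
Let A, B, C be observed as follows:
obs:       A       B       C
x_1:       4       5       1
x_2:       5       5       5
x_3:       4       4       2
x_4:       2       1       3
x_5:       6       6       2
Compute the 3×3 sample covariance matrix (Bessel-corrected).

Step 1 — column means:
  mean(A) = (4 + 5 + 4 + 2 + 6) / 5 = 21/5 = 4.2
  mean(B) = (5 + 5 + 4 + 1 + 6) / 5 = 21/5 = 4.2
  mean(C) = (1 + 5 + 2 + 3 + 2) / 5 = 13/5 = 2.6

Step 2 — sample covariance S[i,j] = (1/(n-1)) · Σ_k (x_{k,i} - mean_i) · (x_{k,j} - mean_j), with n-1 = 4.
  S[A,A] = ((-0.2)·(-0.2) + (0.8)·(0.8) + (-0.2)·(-0.2) + (-2.2)·(-2.2) + (1.8)·(1.8)) / 4 = 8.8/4 = 2.2
  S[A,B] = ((-0.2)·(0.8) + (0.8)·(0.8) + (-0.2)·(-0.2) + (-2.2)·(-3.2) + (1.8)·(1.8)) / 4 = 10.8/4 = 2.7
  S[A,C] = ((-0.2)·(-1.6) + (0.8)·(2.4) + (-0.2)·(-0.6) + (-2.2)·(0.4) + (1.8)·(-0.6)) / 4 = 0.4/4 = 0.1
  S[B,B] = ((0.8)·(0.8) + (0.8)·(0.8) + (-0.2)·(-0.2) + (-3.2)·(-3.2) + (1.8)·(1.8)) / 4 = 14.8/4 = 3.7
  S[B,C] = ((0.8)·(-1.6) + (0.8)·(2.4) + (-0.2)·(-0.6) + (-3.2)·(0.4) + (1.8)·(-0.6)) / 4 = -1.6/4 = -0.4
  S[C,C] = ((-1.6)·(-1.6) + (2.4)·(2.4) + (-0.6)·(-0.6) + (0.4)·(0.4) + (-0.6)·(-0.6)) / 4 = 9.2/4 = 2.3

S is symmetric (S[j,i] = S[i,j]). Assembling:

S = [[2.2, 2.7, 0.1],
 [2.7, 3.7, -0.4],
 [0.1, -0.4, 2.3]]


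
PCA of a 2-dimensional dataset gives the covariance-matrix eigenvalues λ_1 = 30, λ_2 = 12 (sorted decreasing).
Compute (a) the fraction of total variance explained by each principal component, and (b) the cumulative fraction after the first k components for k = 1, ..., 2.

Step 1 — total variance = trace(Sigma) = Σ λ_i = 30 + 12 = 42.

Step 2 — fraction explained by component i = λ_i / Σ λ:
  PC1: 30/42 = 0.7143
  PC2: 12/42 = 0.2857

Step 3 — cumulative fraction after k components = (λ_1 + ... + λ_k) / Σ λ:
  k = 1: 30/42 = 0.7143
  k = 2: (30 + 12)/42 = 42/42 = 1

Summary (fraction, with percent):

explained: PC1 0.7143 (71.43%), PC2 0.2857 (28.57%);  cumulative: 0.7143, 1


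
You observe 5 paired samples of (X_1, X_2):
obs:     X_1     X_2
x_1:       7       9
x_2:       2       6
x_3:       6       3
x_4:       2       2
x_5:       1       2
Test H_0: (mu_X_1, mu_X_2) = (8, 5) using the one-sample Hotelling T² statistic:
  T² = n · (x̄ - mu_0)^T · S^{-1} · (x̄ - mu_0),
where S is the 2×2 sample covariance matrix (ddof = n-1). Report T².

Step 1 — sample mean vector:
  mean(X_1) = (7 + 2 + 6 + 2 + 1) / 5 = 18/5 = 3.6
  mean(X_2) = (9 + 6 + 3 + 2 + 2) / 5 = 22/5 = 4.4
  x̄ = (3.6, 4.4),  deviation x̄ - mu_0 = (3.6, 4.4) - (8, 5) = (-4.4, -0.6).

Step 2 — sample covariance matrix, S[i,j] = (1/(n-1)) · Σ_k (x_{k,i} - mean_i) · (x_{k,j} - mean_j), divisor n-1 = 4:
  S[X_1,X_1] = ((3.4)·(3.4) + (-1.6)·(-1.6) + (2.4)·(2.4) + (-1.6)·(-1.6) + (-2.6)·(-2.6)) / 4 = 29.2/4 = 7.3
  S[X_1,X_2] = ((3.4)·(4.6) + (-1.6)·(1.6) + (2.4)·(-1.4) + (-1.6)·(-2.4) + (-2.6)·(-2.4)) / 4 = 19.8/4 = 4.95
  S[X_2,X_2] = ((4.6)·(4.6) + (1.6)·(1.6) + (-1.4)·(-1.4) + (-2.4)·(-2.4) + (-2.4)·(-2.4)) / 4 = 37.2/4 = 9.3
  S = [[7.3, 4.95],
 [4.95, 9.3]].

Step 3 — invert S. det(S) = 7.3·9.3 - (4.95)² = 43.3875.
  S^{-1} = (1/det) · [[d, -b], [-b, a]] = [[0.2143, -0.1141],
 [-0.1141, 0.1683]].

Step 4 — quadratic form (x̄ - mu_0)^T · S^{-1} · (x̄ - mu_0):
  S^{-1} · (x̄ - mu_0) = (-0.8747, 0.401),
  (x̄ - mu_0)^T · [...] = (-4.4)·(-0.8747) + (-0.6)·(0.401) = 3.608.

Step 5 — scale by n: T² = 5 · 3.608 = 18.0398.

T² ≈ 18.0398


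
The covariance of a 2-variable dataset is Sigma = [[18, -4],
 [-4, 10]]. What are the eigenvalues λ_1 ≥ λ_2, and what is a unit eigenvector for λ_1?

Step 1 — characteristic polynomial of 2×2 Sigma:
  det(Sigma - λI) = λ² - trace · λ + det = 0.
  trace = 18 + 10 = 28, det = 18·10 - (-4)² = 164.
Step 2 — discriminant:
  Δ = trace² - 4·det = 784 - 656 = 128.
Step 3 — eigenvalues:
  λ = (trace ± √Δ)/2 = (28 ± 11.3137)/2,
  λ_1 = 19.6569,  λ_2 = 8.3431.

Step 4 — unit eigenvector for λ_1: solve (Sigma - λ_1 I)v = 0. First row:
  (18 - 19.6569)·v_x + (-4)·v_y = 0, i.e. (-1.6569)·v_x + (-4)·v_y = 0,
  so v ∝ (b, λ_1 - a) = (-4, 1.6569); multiply by -1 so the first entry is positive: u = (4, -1.6569).
  ||u|| = √((4)² + (-1.6569)²) = √(18.7452) ≈ 4.3296,
  v_1 = u/||u|| ≈ (0.9239, -0.3827) (||v_1|| = 1).

λ_1 = 19.6569,  λ_2 = 8.3431;  v_1 ≈ (0.9239, -0.3827)


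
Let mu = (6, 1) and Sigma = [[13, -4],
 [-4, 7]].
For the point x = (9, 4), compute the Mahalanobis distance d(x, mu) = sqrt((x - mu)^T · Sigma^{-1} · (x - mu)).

Step 1 — centre the observation: (x - mu) = (3, 3).

Step 2 — invert Sigma. det(Sigma) = 13·7 - (-4)² = 75.
  Sigma^{-1} = (1/det) · [[d, -b], [-b, a]] = [[0.0933, 0.0533],
 [0.0533, 0.1733]].

Step 3 — form the quadratic (x - mu)^T · Sigma^{-1} · (x - mu):
  Sigma^{-1} · (x - mu) = (0.44, 0.68).
  (x - mu)^T · [Sigma^{-1} · (x - mu)] = (3)·(0.44) + (3)·(0.68) = 3.36.

Step 4 — take square root: d = √(3.36) ≈ 1.833.

d(x, mu) = √(3.36) ≈ 1.833


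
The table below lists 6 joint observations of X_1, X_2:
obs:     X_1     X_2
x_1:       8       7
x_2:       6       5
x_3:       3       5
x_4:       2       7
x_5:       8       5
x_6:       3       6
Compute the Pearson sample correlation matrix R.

Step 1 — column means:
  mean(X_1) = (8 + 6 + 3 + 2 + 8 + 3) / 6 = 30/6 = 5
  mean(X_2) = (7 + 5 + 5 + 7 + 5 + 6) / 6 = 35/6 = 5.8333

Step 2 — sample variances and covariances s[i,j] = (1/(n-1)) · Σ_k (x_{k,i} - mean_i) · (x_{k,j} - mean_j), with n-1 = 5:
  s[X_1,X_1] = ((3)·(3) + (1)·(1) + (-2)·(-2) + (-3)·(-3) + (3)·(3) + (-2)·(-2)) / 5 = 36/5 = 7.2
  s[X_1,X_2] = ((3)·(1.1667) + (1)·(-0.8333) + (-2)·(-0.8333) + (-3)·(1.1667) + (3)·(-0.8333) + (-2)·(0.1667)) / 5 = -2/5 = -0.4
  s[X_2,X_2] = ((1.1667)·(1.1667) + (-0.8333)·(-0.8333) + (-0.8333)·(-0.8333) + (1.1667)·(1.1667) + (-0.8333)·(-0.8333) + (0.1667)·(0.1667)) / 5 = 4.8333/5 = 0.9667
  Sample standard deviations s_i = √(s[i,i]):
  s(X_1) = √(7.2) = 2.6833
  s(X_2) = √(0.9667) = 0.9832

Step 3 — r_{ij} = s_{ij} / (s_i · s_j):
  r[X_1,X_1] = 1 (diagonal).
  r[X_1,X_2] = -0.4 / (2.6833 · 0.9832) = -0.4 / 2.6382 = -0.1516
  r[X_2,X_2] = 1 (diagonal).

R is symmetric with unit diagonal. Assembling:

R = [[1, -0.1516],
 [-0.1516, 1]]


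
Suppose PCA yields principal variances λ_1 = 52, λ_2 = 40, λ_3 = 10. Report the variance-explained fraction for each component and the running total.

Step 1 — total variance = trace(Sigma) = Σ λ_i = 52 + 40 + 10 = 102.

Step 2 — fraction explained by component i = λ_i / Σ λ:
  PC1: 52/102 = 0.5098
  PC2: 40/102 = 0.3922
  PC3: 10/102 = 0.098

Step 3 — cumulative fraction after k components = (λ_1 + ... + λ_k) / Σ λ:
  k = 1: 52/102 = 0.5098
  k = 2: (52 + 40)/102 = 92/102 = 0.902
  k = 3: (52 + 40 + 10)/102 = 102/102 = 1

Summary (fraction, with percent):

explained: PC1 0.5098 (50.98%), PC2 0.3922 (39.22%), PC3 0.098 (9.8%);  cumulative: 0.5098, 0.902, 1


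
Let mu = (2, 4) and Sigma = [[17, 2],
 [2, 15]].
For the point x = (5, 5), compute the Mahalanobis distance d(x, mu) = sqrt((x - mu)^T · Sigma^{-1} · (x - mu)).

Step 1 — centre the observation: (x - mu) = (3, 1).

Step 2 — invert Sigma. det(Sigma) = 17·15 - (2)² = 251.
  Sigma^{-1} = (1/det) · [[d, -b], [-b, a]] = [[0.0598, -0.008],
 [-0.008, 0.0677]].

Step 3 — form the quadratic (x - mu)^T · Sigma^{-1} · (x - mu):
  Sigma^{-1} · (x - mu) = (0.1713, 0.0438).
  (x - mu)^T · [Sigma^{-1} · (x - mu)] = (3)·(0.1713) + (1)·(0.0438) = 0.5578.

Step 4 — take square root: d = √(0.5578) ≈ 0.7468.

d(x, mu) = √(0.5578) ≈ 0.7468


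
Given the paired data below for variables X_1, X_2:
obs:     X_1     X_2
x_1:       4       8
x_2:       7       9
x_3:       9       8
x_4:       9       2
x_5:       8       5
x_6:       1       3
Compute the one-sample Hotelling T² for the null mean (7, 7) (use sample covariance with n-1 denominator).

Step 1 — sample mean vector:
  mean(X_1) = (4 + 7 + 9 + 9 + 8 + 1) / 6 = 38/6 = 6.3333
  mean(X_2) = (8 + 9 + 8 + 2 + 5 + 3) / 6 = 35/6 = 5.8333
  x̄ = (6.3333, 5.8333),  deviation x̄ - mu_0 = (6.3333, 5.8333) - (7, 7) = (-0.6667, -1.1667).

Step 2 — sample covariance matrix, S[i,j] = (1/(n-1)) · Σ_k (x_{k,i} - mean_i) · (x_{k,j} - mean_j), divisor n-1 = 5:
  S[X_1,X_1] = ((-2.3333)·(-2.3333) + (0.6667)·(0.6667) + (2.6667)·(2.6667) + (2.6667)·(2.6667) + (1.6667)·(1.6667) + (-5.3333)·(-5.3333)) / 5 = 51.3333/5 = 10.2667
  S[X_1,X_2] = ((-2.3333)·(2.1667) + (0.6667)·(3.1667) + (2.6667)·(2.1667) + (2.6667)·(-3.8333) + (1.6667)·(-0.8333) + (-5.3333)·(-2.8333)) / 5 = 6.3333/5 = 1.2667
  S[X_2,X_2] = ((2.1667)·(2.1667) + (3.1667)·(3.1667) + (2.1667)·(2.1667) + (-3.8333)·(-3.8333) + (-0.8333)·(-0.8333) + (-2.8333)·(-2.8333)) / 5 = 42.8333/5 = 8.5667
  S = [[10.2667, 1.2667],
 [1.2667, 8.5667]].

Step 3 — invert S. det(S) = 10.2667·8.5667 - (1.2667)² = 86.3467.
  S^{-1} = (1/det) · [[d, -b], [-b, a]] = [[0.0992, -0.0147],
 [-0.0147, 0.1189]].

Step 4 — quadratic form (x̄ - mu_0)^T · S^{-1} · (x̄ - mu_0):
  S^{-1} · (x̄ - mu_0) = (-0.049, -0.1289),
  (x̄ - mu_0)^T · [...] = (-0.6667)·(-0.049) + (-1.1667)·(-0.1289) = 0.1831.

Step 5 — scale by n: T² = 6 · 0.1831 = 1.0987.

T² ≈ 1.0987


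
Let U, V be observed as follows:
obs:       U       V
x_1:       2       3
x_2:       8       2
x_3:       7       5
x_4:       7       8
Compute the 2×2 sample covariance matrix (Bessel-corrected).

Step 1 — column means:
  mean(U) = (2 + 8 + 7 + 7) / 4 = 24/4 = 6
  mean(V) = (3 + 2 + 5 + 8) / 4 = 18/4 = 4.5

Step 2 — sample covariance S[i,j] = (1/(n-1)) · Σ_k (x_{k,i} - mean_i) · (x_{k,j} - mean_j), with n-1 = 3.
  S[U,U] = ((-4)·(-4) + (2)·(2) + (1)·(1) + (1)·(1)) / 3 = 22/3 = 7.3333
  S[U,V] = ((-4)·(-1.5) + (2)·(-2.5) + (1)·(0.5) + (1)·(3.5)) / 3 = 5/3 = 1.6667
  S[V,V] = ((-1.5)·(-1.5) + (-2.5)·(-2.5) + (0.5)·(0.5) + (3.5)·(3.5)) / 3 = 21/3 = 7

S is symmetric (S[j,i] = S[i,j]). Assembling:

S = [[7.3333, 1.6667],
 [1.6667, 7]]


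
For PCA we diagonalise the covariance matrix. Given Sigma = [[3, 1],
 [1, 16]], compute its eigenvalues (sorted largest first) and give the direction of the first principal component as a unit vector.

Step 1 — characteristic polynomial of 2×2 Sigma:
  det(Sigma - λI) = λ² - trace · λ + det = 0.
  trace = 3 + 16 = 19, det = 3·16 - (1)² = 47.
Step 2 — discriminant:
  Δ = trace² - 4·det = 361 - 188 = 173.
Step 3 — eigenvalues:
  λ = (trace ± √Δ)/2 = (19 ± 13.1529)/2,
  λ_1 = 16.0765,  λ_2 = 2.9235.

Step 4 — unit eigenvector for λ_1: solve (Sigma - λ_1 I)v = 0. First row:
  (3 - 16.0765)·v_x + (1)·v_y = 0, i.e. (-13.0765)·v_x + (1)·v_y = 0,
  so v ∝ (b, λ_1 - a) = (1, 13.0765) = u.
  ||u|| = √((1)² + (13.0765)²) = √(171.9942) ≈ 13.1147,
  v_1 = u/||u|| ≈ (0.0763, 0.9971) (||v_1|| = 1).

λ_1 = 16.0765,  λ_2 = 2.9235;  v_1 ≈ (0.0763, 0.9971)


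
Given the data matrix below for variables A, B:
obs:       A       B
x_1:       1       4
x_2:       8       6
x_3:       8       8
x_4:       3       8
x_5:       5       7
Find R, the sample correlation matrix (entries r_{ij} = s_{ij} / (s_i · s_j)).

Step 1 — column means:
  mean(A) = (1 + 8 + 8 + 3 + 5) / 5 = 25/5 = 5
  mean(B) = (4 + 6 + 8 + 8 + 7) / 5 = 33/5 = 6.6

Step 2 — sample variances and covariances s[i,j] = (1/(n-1)) · Σ_k (x_{k,i} - mean_i) · (x_{k,j} - mean_j), with n-1 = 4:
  s[A,A] = ((-4)·(-4) + (3)·(3) + (3)·(3) + (-2)·(-2) + (0)·(0)) / 4 = 38/4 = 9.5
  s[A,B] = ((-4)·(-2.6) + (3)·(-0.6) + (3)·(1.4) + (-2)·(1.4) + (0)·(0.4)) / 4 = 10/4 = 2.5
  s[B,B] = ((-2.6)·(-2.6) + (-0.6)·(-0.6) + (1.4)·(1.4) + (1.4)·(1.4) + (0.4)·(0.4)) / 4 = 11.2/4 = 2.8
  Sample standard deviations s_i = √(s[i,i]):
  s(A) = √(9.5) = 3.0822
  s(B) = √(2.8) = 1.6733

Step 3 — r_{ij} = s_{ij} / (s_i · s_j):
  r[A,A] = 1 (diagonal).
  r[A,B] = 2.5 / (3.0822 · 1.6733) = 2.5 / 5.1575 = 0.4847
  r[B,B] = 1 (diagonal).

R is symmetric with unit diagonal. Assembling:

R = [[1, 0.4847],
 [0.4847, 1]]


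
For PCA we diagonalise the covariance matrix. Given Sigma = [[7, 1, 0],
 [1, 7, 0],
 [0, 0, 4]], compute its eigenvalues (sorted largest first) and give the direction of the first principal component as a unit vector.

Step 1 — characteristic polynomial p(λ) = det(λI - Sigma) = λ³ - tr·λ² + c_1·λ - det, where tr = trace, c_1 = sum of the principal 2×2 minors, det = det(Sigma):
  tr = 7 + 7 + 4 = 18,
  c_1 = (7·7 - (1)²) + (7·4 - (0)²) + (7·4 - (0)²) = 48 + 28 + 28 = 104,
  det = 7·(7·4 - (0)²) - (1)·((1)·4 - (0)·(0)) + (0)·((1)·(0) - 7·(0)) = 7·(28) - (1)·(4) + (0)·(0) = 192.
  So p(λ) = λ³ - 18λ² + 104λ - 192.
Step 2 — look for an integer root (rational root theorem: any rational root is an integer divisor of 192). Testing λ = 4:
  p(4) = 64 - 288 + 416 - 192 = 0  ✓
  Dividing out (λ - 4): p(λ) = (λ - 4)(λ² - 14λ + 48).
Step 3 — remaining eigenvalues from the quadratic λ² - 14λ + 48 = 0:
  Δ = 14² - 4·48 = 196 - 192 = 4,  λ = (14 ± √4)/2 = (14 ± 2)/2 = 8 or 6.
  Sorted: λ_1 = 8,  λ_2 = 6,  λ_3 = 4  (check: sum = 18 = tr ✓).

Step 4 — unit eigenvector for λ_1 = 8: v spans the null space of (Sigma - λ_1 I), whose rows are
  r_1 = (-1, 1, 0),  r_2 = (1, -1, 0),  r_3 = (0, 0, -4).
  v is orthogonal to every row, so take v ∝ r_1 × r_3 = ((1)·(-4) - (0)·(0), (0)·(0) - (-1)·(-4), (-1)·(0) - (1)·(0)) = (-4, -4, 0).
  Rescale (divide by 4; multiply by -1 so the first nonzero entry is positive): u = (1, 1, 0).
  ||u|| = √((1)² + (1)² + (0)²) = √(2) ≈ 1.4142,  v_1 = u/||u|| ≈ (0.7071, 0.7071, 0) (||v_1|| = 1).

λ_1 = 8,  λ_2 = 6,  λ_3 = 4;  v_1 ≈ (0.7071, 0.7071, 0)


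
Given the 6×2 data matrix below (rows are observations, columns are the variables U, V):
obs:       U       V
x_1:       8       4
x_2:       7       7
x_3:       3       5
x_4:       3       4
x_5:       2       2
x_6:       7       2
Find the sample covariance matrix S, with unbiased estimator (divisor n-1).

Step 1 — column means:
  mean(U) = (8 + 7 + 3 + 3 + 2 + 7) / 6 = 30/6 = 5
  mean(V) = (4 + 7 + 5 + 4 + 2 + 2) / 6 = 24/6 = 4

Step 2 — sample covariance S[i,j] = (1/(n-1)) · Σ_k (x_{k,i} - mean_i) · (x_{k,j} - mean_j), with n-1 = 5.
  S[U,U] = ((3)·(3) + (2)·(2) + (-2)·(-2) + (-2)·(-2) + (-3)·(-3) + (2)·(2)) / 5 = 34/5 = 6.8
  S[U,V] = ((3)·(0) + (2)·(3) + (-2)·(1) + (-2)·(0) + (-3)·(-2) + (2)·(-2)) / 5 = 6/5 = 1.2
  S[V,V] = ((0)·(0) + (3)·(3) + (1)·(1) + (0)·(0) + (-2)·(-2) + (-2)·(-2)) / 5 = 18/5 = 3.6

S is symmetric (S[j,i] = S[i,j]). Assembling:

S = [[6.8, 1.2],
 [1.2, 3.6]]


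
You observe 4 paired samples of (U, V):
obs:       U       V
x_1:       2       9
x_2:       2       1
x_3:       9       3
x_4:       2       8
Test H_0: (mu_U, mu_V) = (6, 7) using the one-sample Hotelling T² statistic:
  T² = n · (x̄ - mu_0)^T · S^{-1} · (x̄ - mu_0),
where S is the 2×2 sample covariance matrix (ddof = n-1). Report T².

Step 1 — sample mean vector:
  mean(U) = (2 + 2 + 9 + 2) / 4 = 15/4 = 3.75
  mean(V) = (9 + 1 + 3 + 8) / 4 = 21/4 = 5.25
  x̄ = (3.75, 5.25),  deviation x̄ - mu_0 = (3.75, 5.25) - (6, 7) = (-2.25, -1.75).

Step 2 — sample covariance matrix, S[i,j] = (1/(n-1)) · Σ_k (x_{k,i} - mean_i) · (x_{k,j} - mean_j), divisor n-1 = 3:
  S[U,U] = ((-1.75)·(-1.75) + (-1.75)·(-1.75) + (5.25)·(5.25) + (-1.75)·(-1.75)) / 3 = 36.75/3 = 12.25
  S[U,V] = ((-1.75)·(3.75) + (-1.75)·(-4.25) + (5.25)·(-2.25) + (-1.75)·(2.75)) / 3 = -15.75/3 = -5.25
  S[V,V] = ((3.75)·(3.75) + (-4.25)·(-4.25) + (-2.25)·(-2.25) + (2.75)·(2.75)) / 3 = 44.75/3 = 14.9167
  S = [[12.25, -5.25],
 [-5.25, 14.9167]].

Step 3 — invert S. det(S) = 12.25·14.9167 - (-5.25)² = 155.1667.
  S^{-1} = (1/det) · [[d, -b], [-b, a]] = [[0.0961, 0.0338],
 [0.0338, 0.0789]].

Step 4 — quadratic form (x̄ - mu_0)^T · S^{-1} · (x̄ - mu_0):
  S^{-1} · (x̄ - mu_0) = (-0.2755, -0.2143),
  (x̄ - mu_0)^T · [...] = (-2.25)·(-0.2755) + (-1.75)·(-0.2143) = 0.9949.

Step 5 — scale by n: T² = 4 · 0.9949 = 3.9796.

T² ≈ 3.9796


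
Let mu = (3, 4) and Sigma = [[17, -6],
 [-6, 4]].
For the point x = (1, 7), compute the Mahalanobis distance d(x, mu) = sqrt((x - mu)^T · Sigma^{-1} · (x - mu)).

Step 1 — centre the observation: (x - mu) = (-2, 3).

Step 2 — invert Sigma. det(Sigma) = 17·4 - (-6)² = 32.
  Sigma^{-1} = (1/det) · [[d, -b], [-b, a]] = [[0.125, 0.1875],
 [0.1875, 0.5312]].

Step 3 — form the quadratic (x - mu)^T · Sigma^{-1} · (x - mu):
  Sigma^{-1} · (x - mu) = (0.3125, 1.2188).
  (x - mu)^T · [Sigma^{-1} · (x - mu)] = (-2)·(0.3125) + (3)·(1.2188) = 3.0312.

Step 4 — take square root: d = √(3.0312) ≈ 1.741.

d(x, mu) = √(3.0312) ≈ 1.741


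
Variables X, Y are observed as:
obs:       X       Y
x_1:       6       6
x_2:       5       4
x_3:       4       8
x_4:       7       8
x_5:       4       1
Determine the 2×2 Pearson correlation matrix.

Step 1 — column means:
  mean(X) = (6 + 5 + 4 + 7 + 4) / 5 = 26/5 = 5.2
  mean(Y) = (6 + 4 + 8 + 8 + 1) / 5 = 27/5 = 5.4

Step 2 — sample variances and covariances s[i,j] = (1/(n-1)) · Σ_k (x_{k,i} - mean_i) · (x_{k,j} - mean_j), with n-1 = 4:
  s[X,X] = ((0.8)·(0.8) + (-0.2)·(-0.2) + (-1.2)·(-1.2) + (1.8)·(1.8) + (-1.2)·(-1.2)) / 4 = 6.8/4 = 1.7
  s[X,Y] = ((0.8)·(0.6) + (-0.2)·(-1.4) + (-1.2)·(2.6) + (1.8)·(2.6) + (-1.2)·(-4.4)) / 4 = 7.6/4 = 1.9
  s[Y,Y] = ((0.6)·(0.6) + (-1.4)·(-1.4) + (2.6)·(2.6) + (2.6)·(2.6) + (-4.4)·(-4.4)) / 4 = 35.2/4 = 8.8
  Sample standard deviations s_i = √(s[i,i]):
  s(X) = √(1.7) = 1.3038
  s(Y) = √(8.8) = 2.9665

Step 3 — r_{ij} = s_{ij} / (s_i · s_j):
  r[X,X] = 1 (diagonal).
  r[X,Y] = 1.9 / (1.3038 · 2.9665) = 1.9 / 3.8678 = 0.4912
  r[Y,Y] = 1 (diagonal).

R is symmetric with unit diagonal. Assembling:

R = [[1, 0.4912],
 [0.4912, 1]]


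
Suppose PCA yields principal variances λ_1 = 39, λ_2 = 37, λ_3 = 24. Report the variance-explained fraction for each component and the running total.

Step 1 — total variance = trace(Sigma) = Σ λ_i = 39 + 37 + 24 = 100.

Step 2 — fraction explained by component i = λ_i / Σ λ:
  PC1: 39/100 = 0.39
  PC2: 37/100 = 0.37
  PC3: 24/100 = 0.24

Step 3 — cumulative fraction after k components = (λ_1 + ... + λ_k) / Σ λ:
  k = 1: 39/100 = 0.39
  k = 2: (39 + 37)/100 = 76/100 = 0.76
  k = 3: (39 + 37 + 24)/100 = 100/100 = 1

Summary (fraction, with percent):

explained: PC1 0.39 (39%), PC2 0.37 (37%), PC3 0.24 (24%);  cumulative: 0.39, 0.76, 1


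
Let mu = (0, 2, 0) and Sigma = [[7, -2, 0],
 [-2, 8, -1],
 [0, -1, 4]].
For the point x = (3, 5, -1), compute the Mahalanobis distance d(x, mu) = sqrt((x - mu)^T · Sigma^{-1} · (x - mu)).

Step 1 — centre the observation: (x - mu) = (3, 3, -1).

Step 2 — invert Sigma (cofactor / det for 3×3, or solve directly):
  Sigma^{-1} = [[0.1542, 0.0398, 0.01],
 [0.0398, 0.1393, 0.0348],
 [0.01, 0.0348, 0.2587]].

Step 3 — form the quadratic (x - mu)^T · Sigma^{-1} · (x - mu):
  Sigma^{-1} · (x - mu) = (0.5721, 0.5025, -0.1244).
  (x - mu)^T · [Sigma^{-1} · (x - mu)] = (3)·(0.5721) + (3)·(0.5025) + (-1)·(-0.1244) = 3.3483.

Step 4 — take square root: d = √(3.3483) ≈ 1.8298.

d(x, mu) = √(3.3483) ≈ 1.8298


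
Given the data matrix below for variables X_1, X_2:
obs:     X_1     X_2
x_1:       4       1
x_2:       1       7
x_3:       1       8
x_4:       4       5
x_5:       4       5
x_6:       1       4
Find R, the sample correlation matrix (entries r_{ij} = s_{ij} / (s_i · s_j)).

Step 1 — column means:
  mean(X_1) = (4 + 1 + 1 + 4 + 4 + 1) / 6 = 15/6 = 2.5
  mean(X_2) = (1 + 7 + 8 + 5 + 5 + 4) / 6 = 30/6 = 5

Step 2 — sample variances and covariances s[i,j] = (1/(n-1)) · Σ_k (x_{k,i} - mean_i) · (x_{k,j} - mean_j), with n-1 = 5:
  s[X_1,X_1] = ((1.5)·(1.5) + (-1.5)·(-1.5) + (-1.5)·(-1.5) + (1.5)·(1.5) + (1.5)·(1.5) + (-1.5)·(-1.5)) / 5 = 13.5/5 = 2.7
  s[X_1,X_2] = ((1.5)·(-4) + (-1.5)·(2) + (-1.5)·(3) + (1.5)·(0) + (1.5)·(0) + (-1.5)·(-1)) / 5 = -12/5 = -2.4
  s[X_2,X_2] = ((-4)·(-4) + (2)·(2) + (3)·(3) + (0)·(0) + (0)·(0) + (-1)·(-1)) / 5 = 30/5 = 6
  Sample standard deviations s_i = √(s[i,i]):
  s(X_1) = √(2.7) = 1.6432
  s(X_2) = √(6) = 2.4495

Step 3 — r_{ij} = s_{ij} / (s_i · s_j):
  r[X_1,X_1] = 1 (diagonal).
  r[X_1,X_2] = -2.4 / (1.6432 · 2.4495) = -2.4 / 4.0249 = -0.5963
  r[X_2,X_2] = 1 (diagonal).

R is symmetric with unit diagonal. Assembling:

R = [[1, -0.5963],
 [-0.5963, 1]]


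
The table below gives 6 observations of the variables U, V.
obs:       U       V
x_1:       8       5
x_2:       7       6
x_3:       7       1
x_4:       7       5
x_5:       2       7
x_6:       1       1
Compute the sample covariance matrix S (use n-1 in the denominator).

Step 1 — column means:
  mean(U) = (8 + 7 + 7 + 7 + 2 + 1) / 6 = 32/6 = 5.3333
  mean(V) = (5 + 6 + 1 + 5 + 7 + 1) / 6 = 25/6 = 4.1667

Step 2 — sample covariance S[i,j] = (1/(n-1)) · Σ_k (x_{k,i} - mean_i) · (x_{k,j} - mean_j), with n-1 = 5.
  S[U,U] = ((2.6667)·(2.6667) + (1.6667)·(1.6667) + (1.6667)·(1.6667) + (1.6667)·(1.6667) + (-3.3333)·(-3.3333) + (-4.3333)·(-4.3333)) / 5 = 45.3333/5 = 9.0667
  S[U,V] = ((2.6667)·(0.8333) + (1.6667)·(1.8333) + (1.6667)·(-3.1667) + (1.6667)·(0.8333) + (-3.3333)·(2.8333) + (-4.3333)·(-3.1667)) / 5 = 5.6667/5 = 1.1333
  S[V,V] = ((0.8333)·(0.8333) + (1.8333)·(1.8333) + (-3.1667)·(-3.1667) + (0.8333)·(0.8333) + (2.8333)·(2.8333) + (-3.1667)·(-3.1667)) / 5 = 32.8333/5 = 6.5667

S is symmetric (S[j,i] = S[i,j]). Assembling:

S = [[9.0667, 1.1333],
 [1.1333, 6.5667]]


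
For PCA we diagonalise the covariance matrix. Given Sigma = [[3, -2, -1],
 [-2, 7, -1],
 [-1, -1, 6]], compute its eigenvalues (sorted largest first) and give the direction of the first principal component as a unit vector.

Step 1 — characteristic polynomial p(λ) = det(λI - Sigma) = λ³ - tr·λ² + c_1·λ - det, where tr = trace, c_1 = sum of the principal 2×2 minors, det = det(Sigma):
  tr = 3 + 7 + 6 = 16,
  c_1 = (3·7 - (-2)²) + (3·6 - (-1)²) + (7·6 - (-1)²) = 17 + 17 + 41 = 75,
  det = 3·(7·6 - (-1)²) - (-2)·((-2)·6 - (-1)·(-1)) + (-1)·((-2)·(-1) - 7·(-1)) = 3·(41) - (-2)·(-13) + (-1)·(9) = 88.
  So p(λ) = λ³ - 16λ² + 75λ - 88.
Step 2 — look for an integer root (rational root theorem: any rational root is an integer divisor of 88). Testing λ = 8:
  p(8) = 512 - 1024 + 600 - 88 = 0  ✓
  Dividing out (λ - 8): p(λ) = (λ - 8)(λ² - 8λ + 11).
Step 3 — remaining eigenvalues from the quadratic λ² - 8λ + 11 = 0:
  Δ = 8² - 4·11 = 64 - 44 = 20,  λ = (8 ± √20)/2 = (8 ± 4.4721)/2 ≈ 6.2361 or 1.7639.
  Sorted: λ_1 = 8,  λ_2 = 6.2361,  λ_3 = 1.7639  (check: sum = 16 = tr ✓).

Step 4 — unit eigenvector for λ_1 = 8: v spans the null space of (Sigma - λ_1 I), whose rows are
  r_1 = (-5, -2, -1),  r_2 = (-2, -1, -1),  r_3 = (-1, -1, -2).
  v is orthogonal to every row, so take v ∝ r_1 × r_2 = ((-2)·(-1) - (-1)·(-1), (-1)·(-2) - (-5)·(-1), (-5)·(-1) - (-2)·(-2)) = (1, -3, 1).
  Let u = (1, -3, 1).
  ||u|| = √((1)² + (-3)² + (1)²) = √(11) ≈ 3.3166,  v_1 = u/||u|| ≈ (0.3015, -0.9045, 0.3015) (||v_1|| = 1).

λ_1 = 8,  λ_2 = 6.2361,  λ_3 = 1.7639;  v_1 ≈ (0.3015, -0.9045, 0.3015)


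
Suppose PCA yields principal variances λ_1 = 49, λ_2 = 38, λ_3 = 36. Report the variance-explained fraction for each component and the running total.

Step 1 — total variance = trace(Sigma) = Σ λ_i = 49 + 38 + 36 = 123.

Step 2 — fraction explained by component i = λ_i / Σ λ:
  PC1: 49/123 = 0.3984
  PC2: 38/123 = 0.3089
  PC3: 36/123 = 0.2927

Step 3 — cumulative fraction after k components = (λ_1 + ... + λ_k) / Σ λ:
  k = 1: 49/123 = 0.3984
  k = 2: (49 + 38)/123 = 87/123 = 0.7073
  k = 3: (49 + 38 + 36)/123 = 123/123 = 1

Summary (fraction, with percent):

explained: PC1 0.3984 (39.84%), PC2 0.3089 (30.89%), PC3 0.2927 (29.27%);  cumulative: 0.3984, 0.7073, 1


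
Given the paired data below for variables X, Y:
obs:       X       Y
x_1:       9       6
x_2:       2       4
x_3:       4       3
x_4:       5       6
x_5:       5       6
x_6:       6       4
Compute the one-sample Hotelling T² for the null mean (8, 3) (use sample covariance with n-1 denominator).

Step 1 — sample mean vector:
  mean(X) = (9 + 2 + 4 + 5 + 5 + 6) / 6 = 31/6 = 5.1667
  mean(Y) = (6 + 4 + 3 + 6 + 6 + 4) / 6 = 29/6 = 4.8333
  x̄ = (5.1667, 4.8333),  deviation x̄ - mu_0 = (5.1667, 4.8333) - (8, 3) = (-2.8333, 1.8333).

Step 2 — sample covariance matrix, S[i,j] = (1/(n-1)) · Σ_k (x_{k,i} - mean_i) · (x_{k,j} - mean_j), divisor n-1 = 5:
  S[X,X] = ((3.8333)·(3.8333) + (-3.1667)·(-3.1667) + (-1.1667)·(-1.1667) + (-0.1667)·(-0.1667) + (-0.1667)·(-0.1667) + (0.8333)·(0.8333)) / 5 = 26.8333/5 = 5.3667
  S[X,Y] = ((3.8333)·(1.1667) + (-3.1667)·(-0.8333) + (-1.1667)·(-1.8333) + (-0.1667)·(1.1667) + (-0.1667)·(1.1667) + (0.8333)·(-0.8333)) / 5 = 8.1667/5 = 1.6333
  S[Y,Y] = ((1.1667)·(1.1667) + (-0.8333)·(-0.8333) + (-1.8333)·(-1.8333) + (1.1667)·(1.1667) + (1.1667)·(1.1667) + (-0.8333)·(-0.8333)) / 5 = 8.8333/5 = 1.7667
  S = [[5.3667, 1.6333],
 [1.6333, 1.7667]].

Step 3 — invert S. det(S) = 5.3667·1.7667 - (1.6333)² = 6.8133.
  S^{-1} = (1/det) · [[d, -b], [-b, a]] = [[0.2593, -0.2397],
 [-0.2397, 0.7877]].

Step 4 — quadratic form (x̄ - mu_0)^T · S^{-1} · (x̄ - mu_0):
  S^{-1} · (x̄ - mu_0) = (-1.1742, 2.1233),
  (x̄ - mu_0)^T · [...] = (-2.8333)·(-1.1742) + (1.8333)·(2.1233) = 7.2195.

Step 5 — scale by n: T² = 6 · 7.2195 = 43.317.

T² ≈ 43.317
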